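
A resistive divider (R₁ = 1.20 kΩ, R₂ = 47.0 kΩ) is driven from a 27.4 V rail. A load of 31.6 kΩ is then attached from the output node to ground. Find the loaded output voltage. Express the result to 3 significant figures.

The load sits in parallel with R₂: R₂‖R_L = (47.0 × 31.6) / (47.0 + 31.6) = 18.90 kΩ.
V_out = 27.4 × 18.90 / (1.20 + 18.90) = 27.4 × 18.90/20.10 = 25.8 V.
(Unloaded it would have been 26.7 V.)

V_out ≈ 25.8 V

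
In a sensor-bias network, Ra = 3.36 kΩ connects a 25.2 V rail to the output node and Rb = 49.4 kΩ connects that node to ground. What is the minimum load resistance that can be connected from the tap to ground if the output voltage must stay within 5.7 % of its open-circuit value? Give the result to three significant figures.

Output resistance R_th = Ra‖Rb = (3.36 × 49.4)/52.76 = 3.146 kΩ.
The fractional drop is R_th/(R_th + R_L); requiring this ≤ 0.0570 gives R_L ≥ R_th(1/0.0570 − 1) = 3.146 × 16.54 = 52.0 kΩ.

R_L(min) ≈ 52.0 kΩ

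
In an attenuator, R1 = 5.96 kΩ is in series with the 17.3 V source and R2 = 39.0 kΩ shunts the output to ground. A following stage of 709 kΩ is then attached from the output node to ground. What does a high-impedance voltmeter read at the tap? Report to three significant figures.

V_out ≈ 14.9 V

The load sits in parallel with R2: R2‖R_L = (39.0 × 709) / (39.0 + 709) = 36.97 kΩ.
V_out = 17.3 × 36.97 / (5.96 + 36.97) = 17.3 × 36.97/42.93 = 14.9 V.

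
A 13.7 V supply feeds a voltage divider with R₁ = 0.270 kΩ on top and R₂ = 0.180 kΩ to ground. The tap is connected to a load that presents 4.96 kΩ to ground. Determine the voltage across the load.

V_out ≈ 5.36 V

The load sits in parallel with R₂: R₂‖R_L = (180 × 4960) / (180 + 4960) = 173.7 Ω.
V_out = 13.7 × 173.7 / (270 + 173.7) = 13.7 × 173.7/443.7 = 5.36 V.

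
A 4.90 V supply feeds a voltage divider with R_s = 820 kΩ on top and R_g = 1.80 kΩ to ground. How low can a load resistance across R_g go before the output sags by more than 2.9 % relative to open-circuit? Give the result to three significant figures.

R_L(min) ≈ 60.1 kΩ

Output resistance R_th = R_s‖R_g = (820 × 1.80)/821.8 = 1.796 kΩ.
The fractional drop is R_th/(R_th + R_L); requiring this ≤ 0.0290 gives R_L ≥ R_th(1/0.0290 − 1) = 1.796 × 33.48 = 60.1 kΩ.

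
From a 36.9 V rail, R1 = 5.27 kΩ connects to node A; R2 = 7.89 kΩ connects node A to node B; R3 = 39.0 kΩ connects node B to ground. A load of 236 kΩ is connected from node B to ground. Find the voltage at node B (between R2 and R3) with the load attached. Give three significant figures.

At node B, R3 is in parallel with the load: R3‖R_L = 33.47 kΩ.
Below node A the resistance is R2 + (R3‖R_L) = 41.36 kΩ, so V_A = 36.9 × 41.36/46.63 = 32.73 V.
Then V_B = V_A × (R3‖R_L)/(R2 + R3‖R_L) = 32.73 × 33.47/41.36 = 26.5 V.

V ≈ 26.5 V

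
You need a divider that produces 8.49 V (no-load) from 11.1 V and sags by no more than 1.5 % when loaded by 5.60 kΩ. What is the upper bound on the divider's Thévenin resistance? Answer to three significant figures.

R_th ≤ 85.3 Ω

Loading drop = R_th/(R_th + R_L) ≤ 0.0150, so R_th ≤ R_L · ε/(1−ε) = 5.60 kΩ × 0.0150/0.9850 = 85.3 Ω.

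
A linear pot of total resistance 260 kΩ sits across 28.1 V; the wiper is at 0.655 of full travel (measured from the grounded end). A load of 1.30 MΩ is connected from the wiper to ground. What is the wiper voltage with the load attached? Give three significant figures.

V ≈ 17.6 V

The wiper splits the pot into (1−α)R = 89.70 kΩ above and αR = 170.3 kΩ below.
Lower section ‖ load = 150.6 kΩ.
V_wiper = 28.1 × 150.6/(89.70 + 150.6) = 17.6 V.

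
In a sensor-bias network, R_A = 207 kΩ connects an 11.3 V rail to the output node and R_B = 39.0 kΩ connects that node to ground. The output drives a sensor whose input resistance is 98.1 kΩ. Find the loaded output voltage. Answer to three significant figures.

V_out ≈ 1.34 V

The load sits in parallel with R_B: R_B‖R_L = (39.0 × 98.1) / (39.0 + 98.1) = 27.91 kΩ.
V_out = 11.3 × 27.91 / (207 + 27.91) = 11.3 × 27.91/234.9 = 1.34 V.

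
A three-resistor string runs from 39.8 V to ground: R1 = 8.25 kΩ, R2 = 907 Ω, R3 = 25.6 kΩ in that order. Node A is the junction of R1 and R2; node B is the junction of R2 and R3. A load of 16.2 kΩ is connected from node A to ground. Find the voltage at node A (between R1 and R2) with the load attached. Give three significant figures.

Below node A the series string R2+R3 = 26510 Ω sits in parallel with the 16200 Ω load: 10050 Ω.
V_A = 39.8 × 10050/(8250 + 10050) = 21.9 V.

V ≈ 21.9 V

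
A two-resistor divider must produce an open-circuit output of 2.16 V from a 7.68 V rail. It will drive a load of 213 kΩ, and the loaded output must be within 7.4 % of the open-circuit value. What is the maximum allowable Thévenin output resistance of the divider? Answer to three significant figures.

R_th ≤ 17.0 kΩ

Loading drop = R_th/(R_th + R_L) ≤ 0.0740, so R_th ≤ R_L · ε/(1−ε) = 213 kΩ × 0.0740/0.9260 = 17.0 kΩ.
(Any R1, R2 with R2/(R1+R2) = 0.281 and R1‖R2 ≤ 17.0 kΩ will meet the spec.)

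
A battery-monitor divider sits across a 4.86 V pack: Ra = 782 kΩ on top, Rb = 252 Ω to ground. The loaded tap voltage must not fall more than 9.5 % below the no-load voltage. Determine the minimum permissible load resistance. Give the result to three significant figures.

R_L(min) ≈ 2.40 kΩ

Output resistance R_th = Ra‖Rb = (782000 × 252)/782300 = 251.9 Ω.
The fractional drop is R_th/(R_th + R_L); requiring this ≤ 0.0950 gives R_L ≥ R_th(1/0.0950 − 1) = 251.9 × 9.526 = 2.40 kΩ.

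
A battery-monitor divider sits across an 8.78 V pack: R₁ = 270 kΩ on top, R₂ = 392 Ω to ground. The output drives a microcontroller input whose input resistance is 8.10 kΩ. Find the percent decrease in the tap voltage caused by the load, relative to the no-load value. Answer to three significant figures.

4.61 %

The divider's output (Thévenin) resistance is R₁‖R₂ = 391.4 Ω.
Fractional drop under load = R_th/(R_th + R_L) = 391.4 / (391.4 + 8100) = 0.04610.
So the output falls by 4.61 %.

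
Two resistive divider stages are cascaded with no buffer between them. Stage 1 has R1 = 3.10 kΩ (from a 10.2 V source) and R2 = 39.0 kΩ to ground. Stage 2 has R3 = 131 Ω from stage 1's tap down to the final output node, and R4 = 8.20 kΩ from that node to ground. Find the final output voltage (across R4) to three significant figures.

Stage 2 presents R3+R4 = 8331 Ω as a load on stage 1's tap.
Stage 1's lower leg becomes R2‖(R3+R4) = 6865 Ω, so V_mid = 10.2 × 6865/9965 = 7.027 V.
Stage 2 is itself unloaded: V_out = V_mid × R4/(R3+R4) = 7.027 × 8200/8331 = 6.92 V.

V_out ≈ 6.92 V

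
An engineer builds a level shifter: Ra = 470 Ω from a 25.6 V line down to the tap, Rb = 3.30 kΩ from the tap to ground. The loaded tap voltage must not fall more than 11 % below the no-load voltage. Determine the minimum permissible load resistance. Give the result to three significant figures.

R_L(min) ≈ 3.33 kΩ

Output resistance R_th = Ra‖Rb = (470 × 3300)/3770 = 411.4 Ω.
The fractional drop is R_th/(R_th + R_L); requiring this ≤ 0.110 gives R_L ≥ R_th(1/0.110 − 1) = 411.4 × 8.091 = 3.33 kΩ.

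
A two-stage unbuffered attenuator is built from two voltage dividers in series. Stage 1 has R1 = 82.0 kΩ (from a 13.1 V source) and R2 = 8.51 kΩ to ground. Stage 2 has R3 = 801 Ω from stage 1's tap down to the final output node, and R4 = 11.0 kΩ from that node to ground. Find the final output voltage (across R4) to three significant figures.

Stage 2 presents R3+R4 = 11800 Ω as a load on stage 1's tap.
Stage 1's lower leg becomes R2‖(R3+R4) = 4944 Ω, so V_mid = 13.1 × 4944/86940 = 0.7450 V.
Stage 2 is itself unloaded: V_out = V_mid × R4/(R3+R4) = 0.7450 × 11000/11800 = 0.694 V.

V_out ≈ 0.694 V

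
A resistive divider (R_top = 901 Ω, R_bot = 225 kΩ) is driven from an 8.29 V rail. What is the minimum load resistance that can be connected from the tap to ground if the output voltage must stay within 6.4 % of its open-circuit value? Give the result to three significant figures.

Output resistance R_th = R_top‖R_bot = (901 × 225000)/225900 = 897.4 Ω.
The fractional drop is R_th/(R_th + R_L); requiring this ≤ 0.0640 gives R_L ≥ R_th(1/0.0640 − 1) = 897.4 × 14.62 = 13.1 kΩ.

R_L(min) ≈ 13.1 kΩ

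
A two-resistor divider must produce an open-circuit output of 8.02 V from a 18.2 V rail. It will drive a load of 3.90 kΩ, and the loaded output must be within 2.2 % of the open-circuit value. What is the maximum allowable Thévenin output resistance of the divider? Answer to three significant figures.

R_th ≤ 87.7 Ω

Loading drop = R_th/(R_th + R_L) ≤ 0.0220, so R_th ≤ R_L · ε/(1−ε) = 3.90 kΩ × 0.0220/0.9780 = 87.7 Ω.
(Any R1, R2 with R2/(R1+R2) = 0.441 and R1‖R2 ≤ 87.7 Ω will meet the spec.)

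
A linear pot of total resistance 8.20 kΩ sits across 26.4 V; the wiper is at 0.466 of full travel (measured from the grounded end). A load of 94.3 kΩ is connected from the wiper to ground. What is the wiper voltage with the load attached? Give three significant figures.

V ≈ 12.0 V

The wiper splits the pot into (1−α)R = 4.379 kΩ above and αR = 3.821 kΩ below.
Lower section ‖ load = 3.672 kΩ.
V_wiper = 26.4 × 3.672/(4.379 + 3.672) = 12.0 V.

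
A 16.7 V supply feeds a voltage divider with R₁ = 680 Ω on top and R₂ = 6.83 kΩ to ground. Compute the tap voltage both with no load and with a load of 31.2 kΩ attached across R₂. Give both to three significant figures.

Unloaded: 15.2 V; loaded: 14.9 V

Open-circuit: V = 16.7 × 6830/(680 + 6830) = 15.2 V.
With the load, R₂ becomes R₂‖R_L = 5603 Ω, so V = 16.7 × 5603/6283 = 14.9 V.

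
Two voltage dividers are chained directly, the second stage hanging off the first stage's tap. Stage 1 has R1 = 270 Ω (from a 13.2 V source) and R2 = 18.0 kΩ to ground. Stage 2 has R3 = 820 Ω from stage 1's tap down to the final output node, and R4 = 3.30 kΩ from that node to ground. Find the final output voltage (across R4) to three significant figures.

Stage 2 presents R3+R4 = 4120 Ω as a load on stage 1's tap.
Stage 1's lower leg becomes R2‖(R3+R4) = 3353 Ω, so V_mid = 13.2 × 3353/3623 = 12.22 V.
Stage 2 is itself unloaded: V_out = V_mid × R4/(R3+R4) = 12.22 × 3300/4120 = 9.78 V.

V_out ≈ 9.78 V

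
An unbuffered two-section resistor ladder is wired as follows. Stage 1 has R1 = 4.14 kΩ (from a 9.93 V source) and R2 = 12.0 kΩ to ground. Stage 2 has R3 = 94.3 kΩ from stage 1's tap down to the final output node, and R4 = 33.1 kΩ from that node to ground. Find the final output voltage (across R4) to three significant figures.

V_out ≈ 1.87 V

Stage 2 presents R3+R4 = 127.4 kΩ as a load on stage 1's tap.
Stage 1's lower leg becomes R2‖(R3+R4) = 10.97 kΩ, so V_mid = 9.93 × 10.97/15.11 = 7.209 V.
Stage 2 is itself unloaded: V_out = V_mid × R4/(R3+R4) = 7.209 × 33.1/127.4 = 1.87 V.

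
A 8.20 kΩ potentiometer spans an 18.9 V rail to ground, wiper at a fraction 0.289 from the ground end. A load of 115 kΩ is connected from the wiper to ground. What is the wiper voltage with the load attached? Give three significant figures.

The wiper splits the pot into (1−α)R = 5.830 kΩ above and αR = 2.370 kΩ below.
Lower section ‖ load = 2.322 kΩ.
V_wiper = 18.9 × 2.322/(5.830 + 2.322) = 5.38 V.

V ≈ 5.38 V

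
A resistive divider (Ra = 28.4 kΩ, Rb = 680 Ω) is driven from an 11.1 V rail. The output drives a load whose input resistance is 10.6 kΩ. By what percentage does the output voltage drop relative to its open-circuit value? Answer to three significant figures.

5.90 %

The divider's output (Thévenin) resistance is Ra‖Rb = 664.1 Ω.
Fractional drop under load = R_th/(R_th + R_L) = 664.1 / (664.1 + 10600) = 0.05896.
So the output falls by 5.90 %.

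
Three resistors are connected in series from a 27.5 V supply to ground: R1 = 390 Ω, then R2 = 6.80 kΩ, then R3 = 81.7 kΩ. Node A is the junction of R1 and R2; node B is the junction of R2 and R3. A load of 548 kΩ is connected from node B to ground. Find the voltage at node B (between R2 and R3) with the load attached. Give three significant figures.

At node B, R3 is in parallel with the load: R3‖R_L = 71100 Ω.
Below node A the resistance is R2 + (R3‖R_L) = 77900 Ω, so V_A = 27.5 × 77900/78290 = 27.36 V.
Then V_B = V_A × (R3‖R_L)/(R2 + R3‖R_L) = 27.36 × 71100/77900 = 25.0 V.

V ≈ 25.0 V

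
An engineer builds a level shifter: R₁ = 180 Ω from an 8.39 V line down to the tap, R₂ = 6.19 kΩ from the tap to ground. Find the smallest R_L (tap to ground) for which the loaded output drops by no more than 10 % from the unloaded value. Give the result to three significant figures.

R_L(min) ≈ 1.57 kΩ

Output resistance R_th = R₁‖R₂ = (180 × 6190)/6370 = 174.9 Ω.
The fractional drop is R_th/(R_th + R_L); requiring this ≤ 0.100 gives R_L ≥ R_th(1/0.100 − 1) = 174.9 × 9.000 = 1.57 kΩ.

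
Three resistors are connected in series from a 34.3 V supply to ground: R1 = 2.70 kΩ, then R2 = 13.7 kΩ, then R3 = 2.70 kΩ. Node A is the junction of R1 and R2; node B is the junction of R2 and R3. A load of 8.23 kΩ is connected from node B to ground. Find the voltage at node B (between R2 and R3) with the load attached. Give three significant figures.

V ≈ 3.78 V

At node B, R3 is in parallel with the load: R3‖R_L = 2.033 kΩ.
Below node A the resistance is R2 + (R3‖R_L) = 15.73 kΩ, so V_A = 34.3 × 15.73/18.43 = 29.28 V.
Then V_B = V_A × (R3‖R_L)/(R2 + R3‖R_L) = 29.28 × 2.033/15.73 = 3.78 V.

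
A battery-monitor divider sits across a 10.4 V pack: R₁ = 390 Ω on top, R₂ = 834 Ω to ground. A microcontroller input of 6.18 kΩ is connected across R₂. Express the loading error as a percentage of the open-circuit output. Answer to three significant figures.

The divider's output (Thévenin) resistance is R₁‖R₂ = 265.7 Ω.
Fractional drop under load = R_th/(R_th + R_L) = 265.7 / (265.7 + 6180) = 0.04123.
So the output falls by 4.12 %.

4.12 %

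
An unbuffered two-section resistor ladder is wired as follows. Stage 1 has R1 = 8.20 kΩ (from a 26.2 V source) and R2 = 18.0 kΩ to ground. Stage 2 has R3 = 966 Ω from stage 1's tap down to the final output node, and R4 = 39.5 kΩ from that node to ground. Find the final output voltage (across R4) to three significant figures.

Stage 2 presents R3+R4 = 40470 Ω as a load on stage 1's tap.
Stage 1's lower leg becomes R2‖(R3+R4) = 12460 Ω, so V_mid = 26.2 × 12460/20660 = 15.80 V.
Stage 2 is itself unloaded: V_out = V_mid × R4/(R3+R4) = 15.80 × 39500/40470 = 15.4 V.

V_out ≈ 15.4 V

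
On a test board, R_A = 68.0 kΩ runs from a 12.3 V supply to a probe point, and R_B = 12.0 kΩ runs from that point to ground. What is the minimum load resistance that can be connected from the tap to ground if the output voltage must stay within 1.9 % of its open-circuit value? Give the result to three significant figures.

R_L(min) ≈ 527 kΩ

Output resistance R_th = R_A‖R_B = (68.0 × 12.0)/80.00 = 10.20 kΩ.
The fractional drop is R_th/(R_th + R_L); requiring this ≤ 0.0190 gives R_L ≥ R_th(1/0.0190 − 1) = 10.20 × 51.63 = 527 kΩ.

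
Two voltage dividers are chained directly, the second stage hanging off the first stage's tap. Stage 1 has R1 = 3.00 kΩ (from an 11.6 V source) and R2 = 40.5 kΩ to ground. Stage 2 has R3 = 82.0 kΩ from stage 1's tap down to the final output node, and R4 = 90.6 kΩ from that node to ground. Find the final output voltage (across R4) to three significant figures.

Stage 2 presents R3+R4 = 172.6 kΩ as a load on stage 1's tap.
Stage 1's lower leg becomes R2‖(R3+R4) = 32.80 kΩ, so V_mid = 11.6 × 32.80/35.80 = 10.63 V.
Stage 2 is itself unloaded: V_out = V_mid × R4/(R3+R4) = 10.63 × 90.6/172.6 = 5.58 V.

V_out ≈ 5.58 V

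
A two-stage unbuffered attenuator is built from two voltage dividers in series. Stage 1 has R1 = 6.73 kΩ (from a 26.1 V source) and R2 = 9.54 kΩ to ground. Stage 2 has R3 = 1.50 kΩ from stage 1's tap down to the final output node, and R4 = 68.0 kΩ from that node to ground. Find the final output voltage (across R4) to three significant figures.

V_out ≈ 14.2 V

Stage 2 presents R3+R4 = 69.50 kΩ as a load on stage 1's tap.
Stage 1's lower leg becomes R2‖(R3+R4) = 8.389 kΩ, so V_mid = 26.1 × 8.389/15.12 = 14.48 V.
Stage 2 is itself unloaded: V_out = V_mid × R4/(R3+R4) = 14.48 × 68.0/69.50 = 14.2 V.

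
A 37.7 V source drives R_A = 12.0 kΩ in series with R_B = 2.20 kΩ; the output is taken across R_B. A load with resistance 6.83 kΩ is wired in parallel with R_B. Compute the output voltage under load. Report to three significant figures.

The load sits in parallel with R_B: R_B‖R_L = (2.20 × 6.83) / (2.20 + 6.83) = 1.664 kΩ.
V_out = 37.7 × 1.664 / (12.0 + 1.664) = 37.7 × 1.664/13.66 = 4.59 V.

V_out ≈ 4.59 V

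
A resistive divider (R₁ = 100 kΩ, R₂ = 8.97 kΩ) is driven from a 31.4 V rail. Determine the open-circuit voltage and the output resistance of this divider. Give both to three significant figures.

V_th is the open-circuit tap voltage: 31.4 × 8.97/(100 + 8.97) = 2.58 V.
With the supply zeroed, R₁ and R₂ appear in parallel from the tap: R_th = R₁‖R₂ = (100 × 8.97)/109.0 = 8.23 kΩ.

V_th = 2.58 V, R_th = 8.23 kΩ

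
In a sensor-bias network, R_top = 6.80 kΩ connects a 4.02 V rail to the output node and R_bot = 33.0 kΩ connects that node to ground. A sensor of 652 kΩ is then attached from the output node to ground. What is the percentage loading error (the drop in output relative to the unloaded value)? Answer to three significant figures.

The divider's output (Thévenin) resistance is R_top‖R_bot = 5.638 kΩ.
Fractional drop under load = R_th/(R_th + R_L) = 5.638 / (5.638 + 652) = 0.008573.
So the output falls by 0.857 %.

0.857 %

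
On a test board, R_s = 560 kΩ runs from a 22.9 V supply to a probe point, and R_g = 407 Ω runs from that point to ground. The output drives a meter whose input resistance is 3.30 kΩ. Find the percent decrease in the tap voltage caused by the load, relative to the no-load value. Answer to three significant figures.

Unloaded V = 22.9 × 407/560400 = 0.016631 V.
Loaded: R_g‖R_L = 362.3 Ω, giving V = 22.9 × 362.3/560400 = 0.014806 V.
Drop = (0.016631 − 0.014806) / 0.016631 = 11.0 %.

11.0 %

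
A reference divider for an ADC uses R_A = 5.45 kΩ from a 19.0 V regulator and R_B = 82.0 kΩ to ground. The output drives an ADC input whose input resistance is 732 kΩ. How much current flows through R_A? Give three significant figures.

I ≈ 0.240 mA

R_B‖R_L = 73.74 kΩ, so the source sees R_A + R_B‖R_L = 79.19 kΩ.
I = 19.0 V / 79.19 kΩ = 0.240 mA.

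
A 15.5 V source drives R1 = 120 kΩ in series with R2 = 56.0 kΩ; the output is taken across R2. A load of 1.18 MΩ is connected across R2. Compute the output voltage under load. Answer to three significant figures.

The load sits in parallel with R2: R2‖R_L = (56.0 × 1180) / (56.0 + 1180) = 53.46 kΩ.
V_out = 15.5 × 53.46 / (120 + 53.46) = 15.5 × 53.46/173.5 = 4.78 V.

V_out ≈ 4.78 V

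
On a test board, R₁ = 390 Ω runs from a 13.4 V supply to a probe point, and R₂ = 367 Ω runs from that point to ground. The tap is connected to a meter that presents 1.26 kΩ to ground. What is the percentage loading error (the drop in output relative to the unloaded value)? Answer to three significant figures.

13.0 %

Unloaded V = 13.4 × 367/757.0 = 6.4964 V.
Loaded: R₂‖R_L = 284.2 Ω, giving V = 13.4 × 284.2/674.2 = 5.6488 V.
Drop = (6.4964 − 5.6488) / 6.4964 = 13.0 %.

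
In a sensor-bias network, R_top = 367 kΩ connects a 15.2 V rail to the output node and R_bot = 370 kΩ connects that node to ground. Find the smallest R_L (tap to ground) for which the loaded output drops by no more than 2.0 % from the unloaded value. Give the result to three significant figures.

R_L(min) ≈ 9.03 MΩ

Output resistance R_th = R_top‖R_bot = (367 × 370)/737.0 = 184.2 kΩ.
The fractional drop is R_th/(R_th + R_L); requiring this ≤ 0.0200 gives R_L ≥ R_th(1/0.0200 − 1) = 184.2 × 49.00 = 9.03 MΩ.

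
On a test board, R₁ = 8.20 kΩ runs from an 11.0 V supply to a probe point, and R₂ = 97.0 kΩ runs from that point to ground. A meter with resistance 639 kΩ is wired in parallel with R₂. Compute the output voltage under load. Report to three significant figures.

The load sits in parallel with R₂: R₂‖R_L = (97.0 × 639) / (97.0 + 639) = 84.22 kΩ.
V_out = 11.0 × 84.22 / (8.20 + 84.22) = 11.0 × 84.22/92.42 = 10.0 V.
(Unloaded it would have been 10.1 V.)

V_out ≈ 10.0 V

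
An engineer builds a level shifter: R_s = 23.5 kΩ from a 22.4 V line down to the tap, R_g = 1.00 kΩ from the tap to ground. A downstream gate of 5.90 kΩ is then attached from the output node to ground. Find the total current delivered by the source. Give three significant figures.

I ≈ 0.920 mA

R_g‖R_L = 0.8551 kΩ, so the source sees R_s + R_g‖R_L = 24.36 kΩ.
I = 22.4 V / 24.36 kΩ = 0.920 mA.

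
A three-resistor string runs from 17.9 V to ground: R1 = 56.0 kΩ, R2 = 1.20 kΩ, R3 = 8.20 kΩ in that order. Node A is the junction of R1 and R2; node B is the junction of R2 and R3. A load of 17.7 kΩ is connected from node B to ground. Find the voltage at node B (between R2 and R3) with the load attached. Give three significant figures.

V ≈ 1.60 V

At node B, R3 is in parallel with the load: R3‖R_L = 5.604 kΩ.
Below node A the resistance is R2 + (R3‖R_L) = 6.804 kΩ, so V_A = 17.9 × 6.804/62.80 = 1.939 V.
Then V_B = V_A × (R3‖R_L)/(R2 + R3‖R_L) = 1.939 × 5.604/6.804 = 1.60 V.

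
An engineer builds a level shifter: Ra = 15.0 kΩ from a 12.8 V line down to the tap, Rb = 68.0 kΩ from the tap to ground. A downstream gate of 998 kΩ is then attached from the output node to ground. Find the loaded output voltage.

The load sits in parallel with Rb: Rb‖R_L = (68.0 × 998) / (68.0 + 998) = 63.66 kΩ.
V_out = 12.8 × 63.66 / (15.0 + 63.66) = 12.8 × 63.66/78.66 = 10.4 V.

V_out ≈ 10.4 V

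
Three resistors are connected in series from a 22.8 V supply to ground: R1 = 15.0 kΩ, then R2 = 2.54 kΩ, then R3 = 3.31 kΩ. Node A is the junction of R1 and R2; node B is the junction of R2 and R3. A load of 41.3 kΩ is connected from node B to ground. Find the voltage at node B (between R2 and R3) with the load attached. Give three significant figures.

At node B, R3 is in parallel with the load: R3‖R_L = 3.064 kΩ.
Below node A the resistance is R2 + (R3‖R_L) = 5.604 kΩ, so V_A = 22.8 × 5.604/20.60 = 6.202 V.
Then V_B = V_A × (R3‖R_L)/(R2 + R3‖R_L) = 6.202 × 3.064/5.604 = 3.39 V.

V ≈ 3.39 V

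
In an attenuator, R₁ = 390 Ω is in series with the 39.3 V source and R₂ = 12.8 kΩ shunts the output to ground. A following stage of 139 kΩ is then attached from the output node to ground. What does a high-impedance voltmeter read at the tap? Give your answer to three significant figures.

The load sits in parallel with R₂: R₂‖R_L = (12800 × 139000) / (12800 + 139000) = 11720 Ω.
V_out = 39.3 × 11720 / (390 + 11720) = 39.3 × 11720/12110 = 38.0 V.
(Unloaded it would have been 38.1 V.)

V_out ≈ 38.0 V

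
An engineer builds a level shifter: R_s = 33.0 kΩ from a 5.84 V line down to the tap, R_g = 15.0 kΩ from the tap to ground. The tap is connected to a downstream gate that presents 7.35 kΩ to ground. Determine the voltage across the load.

V_out ≈ 0.759 V

The load sits in parallel with R_g: R_g‖R_L = (15.0 × 7.35) / (15.0 + 7.35) = 4.933 kΩ.
V_out = 5.84 × 4.933 / (33.0 + 4.933) = 5.84 × 4.933/37.93 = 0.759 V.
(Unloaded it would have been 1.82 V.)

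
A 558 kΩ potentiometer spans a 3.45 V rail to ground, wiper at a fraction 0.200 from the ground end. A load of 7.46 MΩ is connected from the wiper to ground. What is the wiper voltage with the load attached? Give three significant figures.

The wiper splits the pot into (1−α)R = 446.4 kΩ above and αR = 111.6 kΩ below.
Lower section ‖ load = 110.0 kΩ.
V_wiper = 3.45 × 110.0/(446.4 + 110.0) = 0.682 V.

V ≈ 0.682 V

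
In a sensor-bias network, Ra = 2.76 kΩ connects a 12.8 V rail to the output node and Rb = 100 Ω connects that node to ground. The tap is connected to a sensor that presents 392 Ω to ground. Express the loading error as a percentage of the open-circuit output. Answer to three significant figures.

19.8 %

Unloaded V = 12.8 × 100/2860 = 0.4476 V.
Loaded: Rb‖R_L = 79.67 Ω, giving V = 12.8 × 79.67/2840 = 0.3591 V.
Drop = (0.4476 − 0.3591) / 0.4476 = 19.8 %.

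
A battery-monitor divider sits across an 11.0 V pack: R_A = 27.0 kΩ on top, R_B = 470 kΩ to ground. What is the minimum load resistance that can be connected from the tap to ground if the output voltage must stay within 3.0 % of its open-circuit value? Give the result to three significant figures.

Output resistance R_th = R_A‖R_B = (27.0 × 470)/497.0 = 25.53 kΩ.
The fractional drop is R_th/(R_th + R_L); requiring this ≤ 0.0300 gives R_L ≥ R_th(1/0.0300 − 1) = 25.53 × 32.33 = 826 kΩ.

R_L(min) ≈ 826 kΩ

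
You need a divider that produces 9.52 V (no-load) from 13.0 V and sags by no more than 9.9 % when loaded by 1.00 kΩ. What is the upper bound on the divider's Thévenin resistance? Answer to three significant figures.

R_th ≤ 110 Ω

Loading drop = R_th/(R_th + R_L) ≤ 0.0990, so R_th ≤ R_L · ε/(1−ε) = 1.00 kΩ × 0.0990/0.9010 = 110 Ω.
(Any R1, R2 with R2/(R1+R2) = 0.732 and R1‖R2 ≤ 110 Ω will meet the spec.)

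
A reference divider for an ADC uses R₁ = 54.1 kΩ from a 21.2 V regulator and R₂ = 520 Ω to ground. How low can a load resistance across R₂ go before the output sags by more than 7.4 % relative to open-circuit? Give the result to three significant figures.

Output resistance R_th = R₁‖R₂ = (54100 × 520)/54620 = 515.0 Ω.
The fractional drop is R_th/(R_th + R_L); requiring this ≤ 0.0740 gives R_L ≥ R_th(1/0.0740 − 1) = 515.0 × 12.51 = 6.45 kΩ.

R_L(min) ≈ 6.45 kΩ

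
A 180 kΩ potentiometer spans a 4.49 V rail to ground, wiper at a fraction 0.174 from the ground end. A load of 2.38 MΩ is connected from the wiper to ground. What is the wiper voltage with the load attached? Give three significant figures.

The wiper splits the pot into (1−α)R = 148.7 kΩ above and αR = 31.32 kΩ below.
Lower section ‖ load = 30.91 kΩ.
V_wiper = 4.49 × 30.91/(148.7 + 30.91) = 0.773 V.

V ≈ 0.773 V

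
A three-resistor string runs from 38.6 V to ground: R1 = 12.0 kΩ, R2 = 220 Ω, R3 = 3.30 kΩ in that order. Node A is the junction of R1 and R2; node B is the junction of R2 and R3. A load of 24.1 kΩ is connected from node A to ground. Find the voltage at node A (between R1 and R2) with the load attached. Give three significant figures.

V ≈ 7.87 V

Below node A the series string R2+R3 = 3520 Ω sits in parallel with the 24100 Ω load: 3071 Ω.
V_A = 38.6 × 3071/(12000 + 3071) = 7.87 V.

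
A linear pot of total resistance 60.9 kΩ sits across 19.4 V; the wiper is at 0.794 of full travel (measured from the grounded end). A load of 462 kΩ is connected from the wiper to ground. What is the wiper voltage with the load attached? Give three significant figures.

The wiper splits the pot into (1−α)R = 12.55 kΩ above and αR = 48.35 kΩ below.
Lower section ‖ load = 43.77 kΩ.
V_wiper = 19.4 × 43.77/(12.55 + 43.77) = 15.1 V.

V ≈ 15.1 V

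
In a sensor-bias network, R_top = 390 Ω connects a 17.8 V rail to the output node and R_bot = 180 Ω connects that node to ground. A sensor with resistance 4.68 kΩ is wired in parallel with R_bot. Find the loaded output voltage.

The load sits in parallel with R_bot: R_bot‖R_L = (180 × 4680) / (180 + 4680) = 173.3 Ω.
V_out = 17.8 × 173.3 / (390 + 173.3) = 17.8 × 173.3/563.3 = 5.48 V.

V_out ≈ 5.48 V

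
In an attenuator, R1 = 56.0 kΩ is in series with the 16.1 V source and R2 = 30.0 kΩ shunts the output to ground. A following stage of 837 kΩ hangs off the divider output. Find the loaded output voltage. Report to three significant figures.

V_out ≈ 5.49 V

The load sits in parallel with R2: R2‖R_L = (30.0 × 837) / (30.0 + 837) = 28.96 kΩ.
V_out = 16.1 × 28.96 / (56.0 + 28.96) = 16.1 × 28.96/84.96 = 5.49 V.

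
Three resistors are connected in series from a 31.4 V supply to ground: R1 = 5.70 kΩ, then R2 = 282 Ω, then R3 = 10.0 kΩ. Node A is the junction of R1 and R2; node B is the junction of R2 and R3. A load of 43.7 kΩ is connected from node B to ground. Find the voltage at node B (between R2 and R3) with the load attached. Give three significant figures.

At node B, R3 is in parallel with the load: R3‖R_L = 8138 Ω.
Below node A the resistance is R2 + (R3‖R_L) = 8420 Ω, so V_A = 31.4 × 8420/14120 = 18.72 V.
Then V_B = V_A × (R3‖R_L)/(R2 + R3‖R_L) = 18.72 × 8138/8420 = 18.1 V.

V ≈ 18.1 V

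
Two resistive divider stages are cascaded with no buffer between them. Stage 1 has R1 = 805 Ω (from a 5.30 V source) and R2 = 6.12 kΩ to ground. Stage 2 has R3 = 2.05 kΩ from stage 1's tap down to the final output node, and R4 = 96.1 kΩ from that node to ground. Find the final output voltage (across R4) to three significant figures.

V_out ≈ 4.55 V

Stage 2 presents R3+R4 = 98150 Ω as a load on stage 1's tap.
Stage 1's lower leg becomes R2‖(R3+R4) = 5761 Ω, so V_mid = 5.30 × 5761/6566 = 4.650 V.
Stage 2 is itself unloaded: V_out = V_mid × R4/(R3+R4) = 4.650 × 96100/98150 = 4.55 V.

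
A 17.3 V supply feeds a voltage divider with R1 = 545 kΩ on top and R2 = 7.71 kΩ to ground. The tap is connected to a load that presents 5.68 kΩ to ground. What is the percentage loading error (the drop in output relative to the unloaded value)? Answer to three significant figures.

The divider's output (Thévenin) resistance is R1‖R2 = 7.602 kΩ.
Fractional drop under load = R_th/(R_th + R_L) = 7.602 / (7.602 + 5.68) = 0.5724.
So the output falls by 57.2 %.

57.2 %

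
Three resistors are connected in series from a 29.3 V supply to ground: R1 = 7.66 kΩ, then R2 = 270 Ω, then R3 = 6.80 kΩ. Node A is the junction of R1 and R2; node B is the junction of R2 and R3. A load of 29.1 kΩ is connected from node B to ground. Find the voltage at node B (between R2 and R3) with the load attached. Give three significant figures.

At node B, R3 is in parallel with the load: R3‖R_L = 5512 Ω.
Below node A the resistance is R2 + (R3‖R_L) = 5782 Ω, so V_A = 29.3 × 5782/13440 = 12.60 V.
Then V_B = V_A × (R3‖R_L)/(R2 + R3‖R_L) = 12.60 × 5512/5782 = 12.0 V.

V ≈ 12.0 V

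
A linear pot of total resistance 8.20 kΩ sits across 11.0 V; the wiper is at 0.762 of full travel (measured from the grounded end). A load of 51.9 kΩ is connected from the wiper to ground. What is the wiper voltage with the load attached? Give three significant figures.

The wiper splits the pot into (1−α)R = 1.952 kΩ above and αR = 6.248 kΩ below.
Lower section ‖ load = 5.577 kΩ.
V_wiper = 11.0 × 5.577/(1.952 + 5.577) = 8.15 V.

V ≈ 8.15 V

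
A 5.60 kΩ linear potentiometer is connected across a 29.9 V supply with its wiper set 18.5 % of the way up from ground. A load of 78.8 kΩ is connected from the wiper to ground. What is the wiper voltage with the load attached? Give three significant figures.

V ≈ 5.47 V

The wiper splits the pot into (1−α)R = 4.564 kΩ above and αR = 1.036 kΩ below.
Lower section ‖ load = 1.023 kΩ.
V_wiper = 29.9 × 1.023/(4.564 + 1.023) = 5.47 V.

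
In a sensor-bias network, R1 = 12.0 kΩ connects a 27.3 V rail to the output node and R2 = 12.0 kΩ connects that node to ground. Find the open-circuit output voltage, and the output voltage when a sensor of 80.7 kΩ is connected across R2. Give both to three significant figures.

Unloaded: 13.7 V; loaded: 12.7 V

Open-circuit: V = 27.3 × 12.0/(12.0 + 12.0) = 13.7 V.
With the load, R2 becomes R2‖R_L = 10.45 kΩ, so V = 27.3 × 10.45/22.45 = 12.7 V.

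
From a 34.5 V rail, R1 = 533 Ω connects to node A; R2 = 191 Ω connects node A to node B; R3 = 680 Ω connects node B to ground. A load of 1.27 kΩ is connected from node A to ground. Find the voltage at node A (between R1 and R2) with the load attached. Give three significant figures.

V ≈ 17.0 V

Below node A the series string R2+R3 = 871.0 Ω sits in parallel with the 1270 Ω load: 516.7 Ω.
V_A = 34.5 × 516.7/(533 + 516.7) = 17.0 V.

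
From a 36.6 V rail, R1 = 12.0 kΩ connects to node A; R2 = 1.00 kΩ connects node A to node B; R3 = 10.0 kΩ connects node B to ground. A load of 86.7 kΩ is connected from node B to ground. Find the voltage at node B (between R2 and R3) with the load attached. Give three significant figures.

At node B, R3 is in parallel with the load: R3‖R_L = 8.966 kΩ.
Below node A the resistance is R2 + (R3‖R_L) = 9.966 kΩ, so V_A = 36.6 × 9.966/21.97 = 16.61 V.
Then V_B = V_A × (R3‖R_L)/(R2 + R3‖R_L) = 16.61 × 8.966/9.966 = 14.9 V.

V ≈ 14.9 V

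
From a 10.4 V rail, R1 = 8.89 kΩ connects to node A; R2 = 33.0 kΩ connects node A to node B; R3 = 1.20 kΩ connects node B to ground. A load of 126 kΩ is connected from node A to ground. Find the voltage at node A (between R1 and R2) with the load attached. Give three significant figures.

Below node A the series string R2+R3 = 34.20 kΩ sits in parallel with the 126 kΩ load: 26.90 kΩ.
V_A = 10.4 × 26.90/(8.89 + 26.90) = 7.82 V.

V ≈ 7.82 V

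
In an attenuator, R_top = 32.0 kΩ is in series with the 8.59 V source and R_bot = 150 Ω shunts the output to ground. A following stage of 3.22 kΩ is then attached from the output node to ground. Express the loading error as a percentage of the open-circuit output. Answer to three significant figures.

4.43 %

The divider's output (Thévenin) resistance is R_top‖R_bot = 149.3 Ω.
Fractional drop under load = R_th/(R_th + R_L) = 149.3 / (149.3 + 3220) = 0.04431.
So the output falls by 4.43 %.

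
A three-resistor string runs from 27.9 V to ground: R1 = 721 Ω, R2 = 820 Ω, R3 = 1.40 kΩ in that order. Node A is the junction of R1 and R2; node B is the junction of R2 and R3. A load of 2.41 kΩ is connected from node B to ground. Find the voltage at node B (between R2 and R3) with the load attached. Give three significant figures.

V ≈ 10.2 V

At node B, R3 is in parallel with the load: R3‖R_L = 885.6 Ω.
Below node A the resistance is R2 + (R3‖R_L) = 1706 Ω, so V_A = 27.9 × 1706/2427 = 19.61 V.
Then V_B = V_A × (R3‖R_L)/(R2 + R3‖R_L) = 19.61 × 885.6/1706 = 10.2 V.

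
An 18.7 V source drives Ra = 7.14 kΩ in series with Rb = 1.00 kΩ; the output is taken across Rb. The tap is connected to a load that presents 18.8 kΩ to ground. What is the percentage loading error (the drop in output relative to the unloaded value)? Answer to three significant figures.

The divider's output (Thévenin) resistance is Ra‖Rb = 0.8771 kΩ.
Fractional drop under load = R_th/(R_th + R_L) = 0.8771 / (0.8771 + 18.8) = 0.04458.
So the output falls by 4.46 %.

4.46 %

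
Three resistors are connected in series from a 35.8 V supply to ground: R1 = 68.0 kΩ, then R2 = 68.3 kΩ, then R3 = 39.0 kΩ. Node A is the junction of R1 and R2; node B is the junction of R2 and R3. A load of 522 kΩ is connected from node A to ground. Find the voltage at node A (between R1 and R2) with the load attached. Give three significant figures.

Below node A the series string R2+R3 = 107.3 kΩ sits in parallel with the 522 kΩ load: 89.00 kΩ.
V_A = 35.8 × 89.00/(68.0 + 89.00) = 20.3 V.

V ≈ 20.3 V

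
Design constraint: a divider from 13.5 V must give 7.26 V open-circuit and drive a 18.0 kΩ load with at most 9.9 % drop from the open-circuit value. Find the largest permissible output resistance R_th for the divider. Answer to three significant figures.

Loading drop = R_th/(R_th + R_L) ≤ 0.0990, so R_th ≤ R_L · ε/(1−ε) = 18.0 kΩ × 0.0990/0.9010 = 1.98 kΩ.

R_th ≤ 1.98 kΩ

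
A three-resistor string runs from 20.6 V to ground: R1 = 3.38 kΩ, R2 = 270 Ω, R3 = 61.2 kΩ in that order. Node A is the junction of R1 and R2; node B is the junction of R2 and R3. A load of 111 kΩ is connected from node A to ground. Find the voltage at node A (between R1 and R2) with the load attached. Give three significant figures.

Below node A the series string R2+R3 = 61470 Ω sits in parallel with the 111000 Ω load: 39560 Ω.
V_A = 20.6 × 39560/(3380 + 39560) = 19.0 V.

V ≈ 19.0 V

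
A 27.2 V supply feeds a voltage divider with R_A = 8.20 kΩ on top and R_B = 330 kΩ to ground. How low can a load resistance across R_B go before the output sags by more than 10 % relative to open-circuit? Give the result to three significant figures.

R_L(min) ≈ 72.0 kΩ

Output resistance R_th = R_A‖R_B = (8.20 × 330)/338.2 = 8.001 kΩ.
The fractional drop is R_th/(R_th + R_L); requiring this ≤ 0.100 gives R_L ≥ R_th(1/0.100 − 1) = 8.001 × 9.000 = 72.0 kΩ.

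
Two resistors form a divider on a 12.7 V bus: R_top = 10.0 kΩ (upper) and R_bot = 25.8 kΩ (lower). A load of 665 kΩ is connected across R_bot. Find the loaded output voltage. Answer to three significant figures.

V_out ≈ 9.05 V

The load sits in parallel with R_bot: R_bot‖R_L = (25.8 × 665) / (25.8 + 665) = 24.84 kΩ.
V_out = 12.7 × 24.84 / (10.0 + 24.84) = 12.7 × 24.84/34.84 = 9.05 V.
(Unloaded it would have been 9.15 V.)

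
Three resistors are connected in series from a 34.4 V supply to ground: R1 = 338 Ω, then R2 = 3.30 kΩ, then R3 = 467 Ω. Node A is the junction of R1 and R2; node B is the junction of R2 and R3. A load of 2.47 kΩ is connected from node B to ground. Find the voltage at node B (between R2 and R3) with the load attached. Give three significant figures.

V ≈ 3.35 V

At node B, R3 is in parallel with the load: R3‖R_L = 392.7 Ω.
Below node A the resistance is R2 + (R3‖R_L) = 3693 Ω, so V_A = 34.4 × 3693/4031 = 31.52 V.
Then V_B = V_A × (R3‖R_L)/(R2 + R3‖R_L) = 31.52 × 392.7/3693 = 3.35 V.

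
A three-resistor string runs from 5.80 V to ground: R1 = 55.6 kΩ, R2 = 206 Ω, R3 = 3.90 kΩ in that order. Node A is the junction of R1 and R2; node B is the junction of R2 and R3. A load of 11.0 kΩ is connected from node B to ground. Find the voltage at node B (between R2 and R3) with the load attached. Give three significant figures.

At node B, R3 is in parallel with the load: R3‖R_L = 2879 Ω.
Below node A the resistance is R2 + (R3‖R_L) = 3085 Ω, so V_A = 5.80 × 3085/58690 = 0.3049 V.
Then V_B = V_A × (R3‖R_L)/(R2 + R3‖R_L) = 0.3049 × 2879/3085 = 0.285 V.

V ≈ 0.285 V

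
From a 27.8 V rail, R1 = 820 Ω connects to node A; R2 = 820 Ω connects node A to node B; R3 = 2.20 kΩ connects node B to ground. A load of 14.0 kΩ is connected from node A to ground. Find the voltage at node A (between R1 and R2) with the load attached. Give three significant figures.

V ≈ 20.9 V

Below node A the series string R2+R3 = 3020 Ω sits in parallel with the 14000 Ω load: 2484 Ω.
V_A = 27.8 × 2484/(820 + 2484) = 20.9 V.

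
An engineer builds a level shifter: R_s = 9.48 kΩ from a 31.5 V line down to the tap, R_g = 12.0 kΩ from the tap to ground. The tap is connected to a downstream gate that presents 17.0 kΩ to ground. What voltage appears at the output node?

The load sits in parallel with R_g: R_g‖R_L = (12.0 × 17.0) / (12.0 + 17.0) = 7.034 kΩ.
V_out = 31.5 × 7.034 / (9.48 + 7.034) = 31.5 × 7.034/16.51 = 13.4 V.
(Unloaded it would have been 17.6 V.)

V_out ≈ 13.4 V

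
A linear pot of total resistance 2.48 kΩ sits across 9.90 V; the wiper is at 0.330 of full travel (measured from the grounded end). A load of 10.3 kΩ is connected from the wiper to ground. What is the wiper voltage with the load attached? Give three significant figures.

The wiper splits the pot into (1−α)R = 1662 Ω above and αR = 818.4 Ω below.
Lower section ‖ load = 758.2 Ω.
V_wiper = 9.90 × 758.2/(1662 + 758.2) = 3.10 V.

V ≈ 3.10 V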